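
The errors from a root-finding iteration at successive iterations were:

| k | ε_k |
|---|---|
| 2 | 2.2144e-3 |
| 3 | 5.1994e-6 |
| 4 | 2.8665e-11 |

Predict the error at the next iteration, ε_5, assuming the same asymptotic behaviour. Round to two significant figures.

First estimate the order: p ≈ ln(ε_4/ε_3) / ln(ε_3/ε_2) = ln(2.8665e-11/5.1994e-6)/ln(5.1994e-6/2.2144e-3) = ln(5.51314e-06)/ln(0.00234799) ≈ 2.0000.
Then ε_5 ≈ ε_4·(ε_4/ε_3)^p = 2.8665e-11·(5.51314e-06)^2.0000 = 2.8665e-11·3.03947e-11 ≈ 8.713e-22.

8.7e-22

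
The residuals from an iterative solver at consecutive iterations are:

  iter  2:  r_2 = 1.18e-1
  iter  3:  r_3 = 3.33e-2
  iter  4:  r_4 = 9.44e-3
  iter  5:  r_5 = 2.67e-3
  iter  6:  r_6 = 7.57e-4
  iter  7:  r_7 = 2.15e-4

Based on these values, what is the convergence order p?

1

Consecutive ratios: r_7/r_6 = 2.15e-4/7.57e-4 = 0.284016, r_6/r_5 = 7.57e-4/2.67e-3 = 0.283521.
p ≈ ln(0.284016)/ln(0.283521) = -1.2587/-1.2605 ≈ 1.00.
So the convergence is linear (order 1).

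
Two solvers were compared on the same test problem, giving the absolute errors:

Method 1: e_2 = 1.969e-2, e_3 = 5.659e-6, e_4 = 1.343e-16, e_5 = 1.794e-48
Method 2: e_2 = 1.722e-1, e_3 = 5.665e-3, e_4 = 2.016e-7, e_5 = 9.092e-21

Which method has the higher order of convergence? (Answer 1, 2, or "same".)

Method 1: p ≈ ln(1.794e-48/1.343e-16)/ln(1.343e-16/5.659e-6) ≈ 3.00.
Method 2: p ≈ ln(9.092e-21/2.016e-7)/ln(2.016e-7/5.665e-3) ≈ 3.00.
Both orders ≈ 3.0 — effectively the same.

same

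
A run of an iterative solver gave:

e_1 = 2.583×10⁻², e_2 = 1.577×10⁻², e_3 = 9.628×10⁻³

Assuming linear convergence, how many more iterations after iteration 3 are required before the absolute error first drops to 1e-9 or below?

Rate ρ ≈ e_3/e_2 = 9.628×10⁻³/1.577×10⁻² = 0.6105.
After j more steps, e_{3+j} ≈ 9.628×10⁻³·ρ^j; need ρ^j ≤ 1e-9/9.628×10⁻³ = 1.03864e-07.
j ≥ ln(1.03864e-07)/ln(0.6105) = -16.0802/-0.49348 = 32.585.
So 33 more iterations are needed.

33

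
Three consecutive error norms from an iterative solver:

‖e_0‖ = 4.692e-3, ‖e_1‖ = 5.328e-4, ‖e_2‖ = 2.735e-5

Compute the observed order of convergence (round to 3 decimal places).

1.365

p ≈ ln(‖e_2‖/‖e_1‖) / ln(‖e_1‖/‖e_0‖)
  = ln(2.735e-5/5.328e-4) / ln(5.328e-4/4.692e-3)
  = ln(0.0513326) / ln(0.113555)
  = -2.969429 / -2.175468 ≈ 1.364961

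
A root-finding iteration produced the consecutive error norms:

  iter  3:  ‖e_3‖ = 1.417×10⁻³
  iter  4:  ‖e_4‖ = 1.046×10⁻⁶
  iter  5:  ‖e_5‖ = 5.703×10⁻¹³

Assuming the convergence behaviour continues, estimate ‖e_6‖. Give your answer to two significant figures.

First estimate the order: p ≈ ln(‖e_5‖/‖e_4‖) / ln(‖e_4‖/‖e_3‖) = ln(5.703×10⁻¹³/1.046×10⁻⁶)/ln(1.046×10⁻⁶/1.417×10⁻³) = ln(5.4522e-07)/ln(0.000738179) ≈ 1.9999.
Then ‖e_6‖ ≈ ‖e_5‖·(‖e_5‖/‖e_4‖)^p = 5.703×10⁻¹³·(5.4522e-07)^1.9999 = 5.703×10⁻¹³·2.97694e-13 ≈ 1.698e-25.

1.7e-25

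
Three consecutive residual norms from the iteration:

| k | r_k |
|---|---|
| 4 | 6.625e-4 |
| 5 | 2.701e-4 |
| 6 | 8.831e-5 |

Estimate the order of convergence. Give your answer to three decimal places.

p ≈ ln(r_6/r_5) / ln(r_5/r_4)
  = ln(8.831e-5/2.701e-4) / ln(2.701e-4/6.625e-4)
  = ln(0.326953) / ln(0.407698)
  = -1.117939 / -0.897229 ≈ 1.245991

1.246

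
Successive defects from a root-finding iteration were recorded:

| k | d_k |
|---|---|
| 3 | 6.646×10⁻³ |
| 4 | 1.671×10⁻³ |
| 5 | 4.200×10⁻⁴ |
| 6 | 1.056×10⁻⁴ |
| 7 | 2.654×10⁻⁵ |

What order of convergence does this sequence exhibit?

Consecutive ratios: d_7/d_6 = 2.654×10⁻⁵/1.056×10⁻⁴ = 0.251326, d_6/d_5 = 1.056×10⁻⁴/4.200×10⁻⁴ = 0.251429.
p ≈ ln(0.251326)/ln(0.251429) = -1.3810/-1.3806 ≈ 1.00.
So the convergence is linear (order 1).

1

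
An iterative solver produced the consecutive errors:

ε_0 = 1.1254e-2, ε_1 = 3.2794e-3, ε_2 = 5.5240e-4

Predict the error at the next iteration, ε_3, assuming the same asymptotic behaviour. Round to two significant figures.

4.2e-5

First estimate the order: p ≈ ln(ε_2/ε_1) / ln(ε_1/ε_0) = ln(5.5240e-4/3.2794e-3)/ln(3.2794e-3/1.1254e-2) = ln(0.168445)/ln(0.291399) ≈ 1.4445.
Then ε_3 ≈ ε_2·(ε_2/ε_1)^p = 5.5240e-4·(0.168445)^1.4445 = 5.5240e-4·0.0763166 ≈ 4.216e-05.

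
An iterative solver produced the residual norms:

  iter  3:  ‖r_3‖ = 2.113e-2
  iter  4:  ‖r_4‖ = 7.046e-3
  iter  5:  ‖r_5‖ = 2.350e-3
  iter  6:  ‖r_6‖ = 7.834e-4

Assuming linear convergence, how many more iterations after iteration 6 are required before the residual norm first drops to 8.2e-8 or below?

9

Rate ρ ≈ ‖r_6‖/‖r_5‖ = 7.834e-4/2.350e-3 = 0.3334.
After j more steps, ‖r_{6+j}‖ ≈ 7.834e-4·ρ^j; need ρ^j ≤ 8.2e-8/7.834e-4 = 0.000104672.
j ≥ ln(0.000104672)/ln(0.3334) = -9.1647/-1.09841 = 8.344.
So 9 more iterations are needed.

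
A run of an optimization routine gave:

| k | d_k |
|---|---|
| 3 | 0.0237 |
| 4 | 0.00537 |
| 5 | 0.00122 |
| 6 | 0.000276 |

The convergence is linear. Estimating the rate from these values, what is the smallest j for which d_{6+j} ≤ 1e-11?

Rate ρ ≈ d_6/d_5 = 0.000276/0.00122 = 0.2262.
After j more steps, d_{6+j} ≈ 0.000276·ρ^j; need ρ^j ≤ 1e-11/0.000276 = 3.62319e-08.
j ≥ ln(3.62319e-08)/ln(0.2262) = -17.1333/-1.48634 = 11.527.
So 12 more iterations are needed.

12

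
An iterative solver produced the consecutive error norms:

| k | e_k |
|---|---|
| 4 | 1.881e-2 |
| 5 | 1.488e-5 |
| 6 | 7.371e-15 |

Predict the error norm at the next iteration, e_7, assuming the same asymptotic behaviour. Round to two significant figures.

9.0e-43

First estimate the order: p ≈ ln(e_6/e_5) / ln(e_5/e_4) = ln(7.371e-15/1.488e-5)/ln(1.488e-5/1.881e-2) = ln(4.95363e-10)/ln(0.000791069) ≈ 2.9999.
Then e_7 ≈ e_6·(e_6/e_5)^p = 7.371e-15·(4.95363e-10)^2.9999 = 7.371e-15·1.21815e-28 ≈ 8.979e-43.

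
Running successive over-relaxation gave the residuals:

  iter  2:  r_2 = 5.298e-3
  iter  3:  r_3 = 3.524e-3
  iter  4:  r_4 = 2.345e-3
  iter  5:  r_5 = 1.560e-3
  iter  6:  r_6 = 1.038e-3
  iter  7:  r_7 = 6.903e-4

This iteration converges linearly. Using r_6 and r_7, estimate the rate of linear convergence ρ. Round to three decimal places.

ρ ≈ r_7/r_6 = 6.903e-4/1.038e-3 = 0.66503

0.665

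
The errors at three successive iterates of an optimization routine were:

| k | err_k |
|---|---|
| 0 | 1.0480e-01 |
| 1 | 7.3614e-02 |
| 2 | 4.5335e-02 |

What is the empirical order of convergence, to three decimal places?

1.372

p ≈ ln(err_2/err_1) / ln(err_1/err_0)
  = ln(4.5335e-02/7.3614e-02) / ln(7.3614e-02/1.0480e-01)
  = ln(0.615848) / ln(0.702424)
  = -0.484755 / -0.353218 ≈ 1.372396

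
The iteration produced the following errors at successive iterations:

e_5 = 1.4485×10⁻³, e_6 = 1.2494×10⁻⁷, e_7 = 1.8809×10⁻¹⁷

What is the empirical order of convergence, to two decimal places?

p ≈ ln(e_7/e_6) / ln(e_6/e_5)
  = ln(1.8809×10⁻¹⁷/1.2494×10⁻⁷) / ln(1.2494×10⁻⁷/1.4485×10⁻³)
  = ln(1.50544e-10) / ln(8.62547e-05)
  = -22.61677 / -9.35821 ≈ 2.41678

2.42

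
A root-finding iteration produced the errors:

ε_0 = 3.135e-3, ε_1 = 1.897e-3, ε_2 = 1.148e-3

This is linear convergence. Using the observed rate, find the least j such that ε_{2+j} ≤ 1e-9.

Rate ρ ≈ ε_2/ε_1 = 1.148e-3/1.897e-3 = 0.6052.
After j more steps, ε_{2+j} ≈ 1.148e-3·ρ^j; need ρ^j ≤ 1e-9/1.148e-3 = 8.7108e-07.
j ≥ ln(8.7108e-07)/ln(0.6052) = -13.9535/-0.50220 = 27.785.
So 28 more iterations are needed.

28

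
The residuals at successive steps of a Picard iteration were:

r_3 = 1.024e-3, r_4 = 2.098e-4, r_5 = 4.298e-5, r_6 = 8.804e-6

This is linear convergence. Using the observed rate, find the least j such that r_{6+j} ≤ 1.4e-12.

Rate ρ ≈ r_6/r_5 = 8.804e-6/4.298e-5 = 0.2048.
After j more steps, r_{6+j} ≈ 8.804e-6·ρ^j; need ρ^j ≤ 1.4e-12/8.804e-6 = 1.59019e-07.
j ≥ ln(1.59019e-07)/ln(0.2048) = -15.6542/-1.58572 = 9.872.
So 10 more iterations are needed.

10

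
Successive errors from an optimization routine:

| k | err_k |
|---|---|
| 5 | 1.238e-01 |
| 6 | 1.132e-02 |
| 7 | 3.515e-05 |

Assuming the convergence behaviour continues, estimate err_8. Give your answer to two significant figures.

First estimate the order: p ≈ ln(err_7/err_6) / ln(err_6/err_5) = ln(3.515e-05/1.132e-02)/ln(1.132e-02/1.238e-01) = ln(0.00310512)/ln(0.0914378) ≈ 2.4141.
Then err_8 ≈ err_7·(err_7/err_6)^p = 3.515e-05·(0.00310512)^2.4141 = 3.515e-05·8.82321e-07 ≈ 3.101e-11.

3.1e-11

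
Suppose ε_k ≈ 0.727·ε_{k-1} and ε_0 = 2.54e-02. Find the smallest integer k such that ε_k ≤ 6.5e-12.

After k steps, ε_k ≈ 2.54e-02·0.727^k.
Need 0.727^k ≤ 6.5e-12/2.54e-02 = 2.55906e-10.
k ≥ ln(2.55906e-10)/ln(0.727) = -22.0862/-0.31883 = 69.273.
Smallest integer k = 70.

70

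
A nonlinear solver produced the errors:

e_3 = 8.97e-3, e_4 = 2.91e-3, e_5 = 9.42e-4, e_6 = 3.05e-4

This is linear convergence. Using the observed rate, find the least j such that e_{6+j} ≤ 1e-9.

12

Rate ρ ≈ e_6/e_5 = 3.05e-4/9.42e-4 = 0.3238.
After j more steps, e_{6+j} ≈ 3.05e-4·ρ^j; need ρ^j ≤ 1e-9/3.05e-4 = 3.27869e-06.
j ≥ ln(3.27869e-06)/ln(0.3238) = -12.6281/-1.12763 = 11.199.
So 12 more iterations are needed.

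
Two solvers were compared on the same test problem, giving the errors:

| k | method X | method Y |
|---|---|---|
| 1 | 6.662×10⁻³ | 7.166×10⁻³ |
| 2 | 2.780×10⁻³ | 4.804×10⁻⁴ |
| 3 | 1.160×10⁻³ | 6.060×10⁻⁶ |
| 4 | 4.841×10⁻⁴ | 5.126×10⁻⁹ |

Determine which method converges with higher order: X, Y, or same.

Y

Method X: p ≈ ln(4.841×10⁻⁴/1.160×10⁻³)/ln(1.160×10⁻³/2.780×10⁻³) ≈ 1.00.
Method Y: p ≈ ln(5.126×10⁻⁹/6.060×10⁻⁶)/ln(6.060×10⁻⁶/4.804×10⁻⁴) ≈ 1.62.
Method Y has the higher order (≈1.6 vs ≈1.0).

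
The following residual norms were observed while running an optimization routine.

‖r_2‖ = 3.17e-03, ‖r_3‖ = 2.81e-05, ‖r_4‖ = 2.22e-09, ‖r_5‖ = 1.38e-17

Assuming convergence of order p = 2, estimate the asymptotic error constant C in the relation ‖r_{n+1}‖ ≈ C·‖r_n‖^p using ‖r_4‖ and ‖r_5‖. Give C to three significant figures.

2.80

C ≈ ‖r_5‖ / ‖r_4‖^2
  = 1.38e-17 / (2.22e-09)^2
  = 1.38e-17 / 4.9284e-18 ≈ 2.8001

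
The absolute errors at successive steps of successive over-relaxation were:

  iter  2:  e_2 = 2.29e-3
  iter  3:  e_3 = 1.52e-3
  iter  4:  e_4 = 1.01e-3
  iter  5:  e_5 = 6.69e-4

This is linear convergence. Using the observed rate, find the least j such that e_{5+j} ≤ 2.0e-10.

37

Rate ρ ≈ e_5/e_4 = 6.69e-4/1.01e-3 = 0.6624.
After j more steps, e_{5+j} ≈ 6.69e-4·ρ^j; need ρ^j ≤ 2.0e-10/6.69e-4 = 2.98954e-07.
j ≥ ln(2.98954e-07)/ln(0.6624) = -15.0230/-0.41189 = 36.473.
So 37 more iterations are needed.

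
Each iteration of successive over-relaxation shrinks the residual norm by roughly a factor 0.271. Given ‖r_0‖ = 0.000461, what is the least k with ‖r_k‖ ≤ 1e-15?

After k steps, ‖r_k‖ ≈ 0.000461·0.271^k.
Need 0.271^k ≤ 1e-15/0.000461 = 2.1692e-12.
k ≥ ln(2.1692e-12)/ln(0.271) = -26.8567/-1.30564 = 20.570.
Smallest integer k = 21.

21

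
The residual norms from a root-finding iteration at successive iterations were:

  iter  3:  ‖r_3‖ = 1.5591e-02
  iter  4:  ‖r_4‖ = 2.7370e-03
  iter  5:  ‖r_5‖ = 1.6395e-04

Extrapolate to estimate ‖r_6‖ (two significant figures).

First estimate the order: p ≈ ln(‖r_5‖/‖r_4‖) / ln(‖r_4‖/‖r_3‖) = ln(1.6395e-04/2.7370e-03)/ln(2.7370e-03/1.5591e-02) = ln(0.0599014)/ln(0.17555) ≈ 1.6180.
Then ‖r_6‖ ≈ ‖r_5‖·(‖r_5‖/‖r_4‖)^p = 1.6395e-04·(0.0599014)^1.6180 = 1.6395e-04·0.010517 ≈ 1.724e-06.

1.7e-6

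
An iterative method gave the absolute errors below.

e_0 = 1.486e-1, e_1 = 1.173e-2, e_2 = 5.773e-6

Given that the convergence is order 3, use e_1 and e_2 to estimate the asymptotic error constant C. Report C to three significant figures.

3.58

C ≈ e_2 / e_1^3
  = 5.773e-6 / (1.173e-2)^3
  = 5.773e-6 / 1.61396e-06 ≈ 3.5769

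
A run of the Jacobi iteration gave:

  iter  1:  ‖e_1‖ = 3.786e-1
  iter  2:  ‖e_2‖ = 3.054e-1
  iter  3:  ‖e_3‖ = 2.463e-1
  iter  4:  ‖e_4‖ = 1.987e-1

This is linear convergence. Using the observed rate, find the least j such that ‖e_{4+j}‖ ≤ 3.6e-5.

41

Rate ρ ≈ ‖e_4‖/‖e_3‖ = 1.987e-1/2.463e-1 = 0.8067.
After j more steps, ‖e_{4+j}‖ ≈ 1.987e-1·ρ^j; need ρ^j ≤ 3.6e-5/1.987e-1 = 0.000181178.
j ≥ ln(0.000181178)/ln(0.8067) = -8.6160/-0.21480 = 40.112.
So 41 more iterations are needed.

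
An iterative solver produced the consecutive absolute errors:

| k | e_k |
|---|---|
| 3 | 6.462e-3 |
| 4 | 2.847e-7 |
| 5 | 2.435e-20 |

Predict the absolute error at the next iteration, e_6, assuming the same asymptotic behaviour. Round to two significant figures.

1.5e-59

First estimate the order: p ≈ ln(e_5/e_4) / ln(e_4/e_3) = ln(2.435e-20/2.847e-7)/ln(2.847e-7/6.462e-3) = ln(8.55286e-14)/ln(4.40576e-05) ≈ 3.0000.
Then e_6 ≈ e_5·(e_5/e_4)^p = 2.435e-20·(8.55286e-14)^3.0000 = 2.435e-20·6.25654e-40 ≈ 1.523e-59.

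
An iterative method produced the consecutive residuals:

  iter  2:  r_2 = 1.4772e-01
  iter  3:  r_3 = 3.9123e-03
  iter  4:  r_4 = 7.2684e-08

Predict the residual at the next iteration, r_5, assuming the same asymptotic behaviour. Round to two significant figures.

First estimate the order: p ≈ ln(r_4/r_3) / ln(r_3/r_2) = ln(7.2684e-08/3.9123e-03)/ln(3.9123e-03/1.4772e-01) = ln(1.85783e-05)/ln(0.0264846) ≈ 3.0000.
Then r_5 ≈ r_4·(r_4/r_3)^p = 7.2684e-08·(1.85783e-05)^3.0000 = 7.2684e-08·6.41236e-15 ≈ 4.661e-22.

4.7e-22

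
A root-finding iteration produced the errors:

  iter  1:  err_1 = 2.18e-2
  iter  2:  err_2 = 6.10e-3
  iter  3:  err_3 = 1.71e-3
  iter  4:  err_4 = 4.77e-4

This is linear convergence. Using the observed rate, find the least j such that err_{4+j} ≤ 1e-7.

Rate ρ ≈ err_4/err_3 = 4.77e-4/1.71e-3 = 0.2789.
After j more steps, err_{4+j} ≈ 4.77e-4·ρ^j; need ρ^j ≤ 1e-7/4.77e-4 = 0.000209644.
j ≥ ln(0.000209644)/ln(0.2789) = -8.4701/-1.27690 = 6.633.
So 7 more iterations are needed.

7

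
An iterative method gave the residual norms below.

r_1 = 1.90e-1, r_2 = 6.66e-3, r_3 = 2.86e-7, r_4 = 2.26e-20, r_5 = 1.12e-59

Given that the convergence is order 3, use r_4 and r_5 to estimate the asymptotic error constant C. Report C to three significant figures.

C ≈ r_5 / r_4^3
  = 1.12e-59 / (2.26e-20)^3
  = 1.12e-59 / 1.15432e-59 ≈ 0.97027

0.970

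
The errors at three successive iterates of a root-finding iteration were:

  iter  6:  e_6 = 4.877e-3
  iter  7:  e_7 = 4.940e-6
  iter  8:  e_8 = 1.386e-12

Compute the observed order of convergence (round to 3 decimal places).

2.188

p ≈ ln(e_8/e_7) / ln(e_7/e_6)
  = ln(1.386e-12/4.940e-6) / ln(4.940e-6/4.877e-3)
  = ln(2.80567e-07) / ln(0.00101292)
  = -15.086453 / -6.894918 ≈ 2.188054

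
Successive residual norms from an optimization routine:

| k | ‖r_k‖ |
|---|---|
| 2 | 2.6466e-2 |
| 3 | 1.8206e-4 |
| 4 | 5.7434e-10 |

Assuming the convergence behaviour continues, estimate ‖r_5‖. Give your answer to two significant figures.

5.8e-24

First estimate the order: p ≈ ln(‖r_4‖/‖r_3‖) / ln(‖r_3‖/‖r_2‖) = ln(5.7434e-10/1.8206e-4)/ln(1.8206e-4/2.6466e-2) = ln(3.15467e-06)/ln(0.00687901) ≈ 2.5439.
Then ‖r_5‖ ≈ ‖r_4‖·(‖r_4‖/‖r_3‖)^p = 5.7434e-10·(3.15467e-06)^2.5439 = 5.7434e-10·1.01365e-14 ≈ 5.822e-24.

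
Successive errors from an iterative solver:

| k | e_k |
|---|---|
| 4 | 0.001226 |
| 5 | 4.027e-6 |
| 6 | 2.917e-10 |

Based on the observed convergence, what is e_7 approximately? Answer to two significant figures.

First estimate the order: p ≈ ln(e_6/e_5) / ln(e_5/e_4) = ln(2.917e-10/4.027e-6)/ln(4.027e-6/0.001226) = ln(7.24361e-05)/ln(0.00328467) ≈ 1.6670.
Then e_7 ≈ e_6·(e_6/e_5)^p = 2.917e-10·(7.24361e-05)^1.6670 = 2.917e-10·1.25471e-07 ≈ 3.66e-17.

3.7e-17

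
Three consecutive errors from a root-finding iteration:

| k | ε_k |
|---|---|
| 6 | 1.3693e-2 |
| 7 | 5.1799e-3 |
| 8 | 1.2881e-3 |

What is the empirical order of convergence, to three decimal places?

p ≈ ln(ε_8/ε_7) / ln(ε_7/ε_6)
  = ln(1.2881e-3/5.1799e-3) / ln(5.1799e-3/1.3693e-2)
  = ln(0.248673) / ln(0.378288)
  = -1.391616 / -0.972099 ≈ 1.431558

1.432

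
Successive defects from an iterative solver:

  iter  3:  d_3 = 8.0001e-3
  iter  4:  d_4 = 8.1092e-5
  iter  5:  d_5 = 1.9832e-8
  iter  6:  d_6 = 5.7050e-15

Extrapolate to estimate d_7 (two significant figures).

8.1e-27

First estimate the order: p ≈ ln(d_6/d_5) / ln(d_5/d_4) = ln(5.7050e-15/1.9832e-8)/ln(1.9832e-8/8.1092e-5) = ln(2.87666e-07)/ln(0.000244562) ≈ 1.8111.
Then d_7 ≈ d_6·(d_6/d_5)^p = 5.7050e-15·(2.87666e-07)^1.8111 = 5.7050e-15·1.42362e-12 ≈ 8.122e-27.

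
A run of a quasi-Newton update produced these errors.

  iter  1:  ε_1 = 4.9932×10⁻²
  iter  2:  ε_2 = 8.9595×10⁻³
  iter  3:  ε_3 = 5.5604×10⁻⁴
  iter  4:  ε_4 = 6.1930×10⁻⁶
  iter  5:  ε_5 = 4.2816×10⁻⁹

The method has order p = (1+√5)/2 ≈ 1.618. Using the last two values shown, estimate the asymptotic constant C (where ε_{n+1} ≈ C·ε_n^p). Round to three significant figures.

1.14

C ≈ ε_5 / ε_4^1.618
  = 4.2816×10⁻⁹ / (6.1930×10⁻⁶)^1.618
  = 4.2816×10⁻⁹ / 3.74366e-09 ≈ 1.1437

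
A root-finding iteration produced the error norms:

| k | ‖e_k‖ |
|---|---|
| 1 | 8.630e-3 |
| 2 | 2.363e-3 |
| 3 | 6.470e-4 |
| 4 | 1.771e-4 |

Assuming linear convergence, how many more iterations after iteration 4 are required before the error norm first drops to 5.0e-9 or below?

9

Rate ρ ≈ ‖e_4‖/‖e_3‖ = 1.771e-4/6.470e-4 = 0.2737.
After j more steps, ‖e_{4+j}‖ ≈ 1.771e-4·ρ^j; need ρ^j ≤ 5.0e-9/1.771e-4 = 2.82326e-05.
j ≥ ln(2.82326e-05)/ln(0.2737) = -10.4750/-1.29572 = 8.084.
So 9 more iterations are needed.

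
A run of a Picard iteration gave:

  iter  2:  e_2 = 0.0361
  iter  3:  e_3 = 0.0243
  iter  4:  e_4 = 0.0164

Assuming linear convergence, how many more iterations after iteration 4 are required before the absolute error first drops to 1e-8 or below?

Rate ρ ≈ e_4/e_3 = 0.0164/0.0243 = 0.6749.
After j more steps, e_{4+j} ≈ 0.0164·ρ^j; need ρ^j ≤ 1e-8/0.0164 = 6.09756e-07.
j ≥ ln(6.09756e-07)/ln(0.6749) = -14.3102/-0.39319 = 36.395.
So 37 more iterations are needed.

37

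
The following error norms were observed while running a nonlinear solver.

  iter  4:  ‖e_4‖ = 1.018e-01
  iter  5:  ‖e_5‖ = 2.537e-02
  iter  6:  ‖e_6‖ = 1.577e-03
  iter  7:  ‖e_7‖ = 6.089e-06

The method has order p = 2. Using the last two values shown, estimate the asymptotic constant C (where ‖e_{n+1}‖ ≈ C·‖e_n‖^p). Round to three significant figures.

2.45

C ≈ ‖e_7‖ / ‖e_6‖^2
  = 6.089e-06 / (1.577e-03)^2
  = 6.089e-06 / 2.48693e-06 ≈ 2.4484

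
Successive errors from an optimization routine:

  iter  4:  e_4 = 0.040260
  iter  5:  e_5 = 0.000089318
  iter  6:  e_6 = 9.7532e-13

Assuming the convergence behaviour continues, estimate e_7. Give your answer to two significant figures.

1.3e-36

First estimate the order: p ≈ ln(e_6/e_5) / ln(e_5/e_4) = ln(9.7532e-13/0.000089318)/ln(0.000089318/0.040260) = ln(1.09196e-08)/ln(0.00221853) ≈ 3.0000.
Then e_7 ≈ e_6·(e_6/e_5)^p = 9.7532e-13·(1.09196e-08)^3.0000 = 9.7532e-13·1.30203e-24 ≈ 1.27e-36.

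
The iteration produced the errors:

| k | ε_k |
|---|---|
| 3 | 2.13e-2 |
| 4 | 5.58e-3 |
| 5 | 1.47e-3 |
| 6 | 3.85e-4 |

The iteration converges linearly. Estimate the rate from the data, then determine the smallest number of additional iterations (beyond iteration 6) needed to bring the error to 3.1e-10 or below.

Rate ρ ≈ ε_6/ε_5 = 3.85e-4/1.47e-3 = 0.2619.
After j more steps, ε_{6+j} ≈ 3.85e-4·ρ^j; need ρ^j ≤ 3.1e-10/3.85e-4 = 8.05195e-07.
j ≥ ln(8.05195e-07)/ln(0.2619) = -14.0322/-1.33979 = 10.473.
So 11 more iterations are needed.

11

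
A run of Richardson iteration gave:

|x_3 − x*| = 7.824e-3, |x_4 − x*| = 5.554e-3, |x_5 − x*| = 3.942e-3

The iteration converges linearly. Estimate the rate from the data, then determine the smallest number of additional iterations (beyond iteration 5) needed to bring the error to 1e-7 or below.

31

Rate ρ ≈ |x_5 − x*|/|x_4 − x*| = 3.942e-3/5.554e-3 = 0.7098.
After j more steps, |x_{5+j} − x*| ≈ 3.942e-3·ρ^j; need ρ^j ≤ 1e-7/3.942e-3 = 2.53678e-05.
j ≥ ln(2.53678e-05)/ln(0.7098) = -10.5820/-0.34277 = 30.872.
So 31 more iterations are needed.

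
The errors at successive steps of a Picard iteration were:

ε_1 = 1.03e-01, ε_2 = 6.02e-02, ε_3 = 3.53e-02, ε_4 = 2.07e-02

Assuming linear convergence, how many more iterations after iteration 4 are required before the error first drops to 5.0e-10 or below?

33

Rate ρ ≈ ε_4/ε_3 = 2.07e-02/3.53e-02 = 0.5864.
After j more steps, ε_{4+j} ≈ 2.07e-02·ρ^j; need ρ^j ≤ 5.0e-10/2.07e-02 = 2.41546e-08.
j ≥ ln(2.41546e-08)/ln(0.5864) = -17.5388/-0.53375 = 32.860.
So 33 more iterations are needed.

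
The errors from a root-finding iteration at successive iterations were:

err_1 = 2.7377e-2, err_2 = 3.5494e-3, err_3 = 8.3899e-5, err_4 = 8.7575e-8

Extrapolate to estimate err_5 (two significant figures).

First estimate the order: p ≈ ln(err_4/err_3) / ln(err_3/err_2) = ln(8.7575e-8/8.3899e-5)/ln(8.3899e-5/3.5494e-3) = ln(0.00104381)/ln(0.0236375) ≈ 1.8331.
Then err_5 ≈ err_4·(err_4/err_3)^p = 8.7575e-8·(0.00104381)^1.8331 = 8.7575e-8·3.42638e-06 ≈ 3.001e-13.

3.0e-13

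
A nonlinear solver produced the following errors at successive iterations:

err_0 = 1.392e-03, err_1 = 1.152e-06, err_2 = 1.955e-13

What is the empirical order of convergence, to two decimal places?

2.20

p ≈ ln(err_2/err_1) / ln(err_1/err_0)
  = ln(1.955e-13/1.152e-06) / ln(1.152e-06/1.392e-03)
  = ln(1.69705e-07) / ln(0.000827586)
  = -15.58920 / -7.09700 ≈ 2.19659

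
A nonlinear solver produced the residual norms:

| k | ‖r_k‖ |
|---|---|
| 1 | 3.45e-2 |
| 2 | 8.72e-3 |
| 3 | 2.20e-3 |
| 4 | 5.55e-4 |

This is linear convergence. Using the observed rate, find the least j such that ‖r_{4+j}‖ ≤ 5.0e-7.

6

Rate ρ ≈ ‖r_4‖/‖r_3‖ = 5.55e-4/2.20e-3 = 0.2523.
After j more steps, ‖r_{4+j}‖ ≈ 5.55e-4·ρ^j; need ρ^j ≤ 5.0e-7/5.55e-4 = 0.000900901.
j ≥ ln(0.000900901)/ln(0.2523) = -7.0121/-1.37714 = 5.092.
So 6 more iterations are needed.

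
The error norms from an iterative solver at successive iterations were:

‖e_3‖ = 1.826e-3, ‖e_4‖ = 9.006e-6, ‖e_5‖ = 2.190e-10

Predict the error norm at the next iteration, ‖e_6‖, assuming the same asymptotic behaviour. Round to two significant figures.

First estimate the order: p ≈ ln(‖e_5‖/‖e_4‖) / ln(‖e_4‖/‖e_3‖) = ln(2.190e-10/9.006e-6)/ln(9.006e-6/1.826e-3) = ln(2.43171e-05)/ln(0.00493209) ≈ 2.0001.
Then ‖e_6‖ ≈ ‖e_5‖·(‖e_5‖/‖e_4‖)^p = 2.190e-10·(2.43171e-05)^2.0001 = 2.190e-10·5.90693e-10 ≈ 1.294e-19.

1.3e-19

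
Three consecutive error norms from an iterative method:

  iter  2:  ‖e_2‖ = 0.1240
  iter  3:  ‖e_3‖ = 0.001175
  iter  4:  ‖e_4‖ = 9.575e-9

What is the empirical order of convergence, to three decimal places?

2.515

p ≈ ln(‖e_4‖/‖e_3‖) / ln(‖e_3‖/‖e_2‖)
  = ln(9.575e-9/0.001175) / ln(0.001175/0.1240)
  = ln(8.14894e-06) / ln(0.00947581)
  = -11.717623 / -4.659013 ≈ 2.515044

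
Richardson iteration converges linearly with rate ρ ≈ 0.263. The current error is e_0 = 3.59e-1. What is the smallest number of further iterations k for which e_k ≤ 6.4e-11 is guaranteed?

After k steps, e_k ≈ 3.59e-1·0.263^k.
Need 0.263^k ≤ 6.4e-11/3.59e-1 = 1.78273e-10.
k ≥ ln(1.78273e-10)/ln(0.263) = -22.4477/-1.33560 = 16.807.
Smallest integer k = 17.

17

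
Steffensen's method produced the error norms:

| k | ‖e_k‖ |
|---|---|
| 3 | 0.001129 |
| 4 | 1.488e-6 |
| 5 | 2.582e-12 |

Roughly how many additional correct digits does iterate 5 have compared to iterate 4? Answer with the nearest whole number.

6

Digits gained ≈ log₁₀(‖e_4‖/‖e_5‖) = log₁₀(1.488e-6/2.582e-12) = log₁₀(576297) ≈ 5.761.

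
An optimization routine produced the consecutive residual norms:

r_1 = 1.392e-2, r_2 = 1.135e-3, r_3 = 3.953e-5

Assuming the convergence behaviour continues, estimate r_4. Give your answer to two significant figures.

First estimate the order: p ≈ ln(r_3/r_2) / ln(r_2/r_1) = ln(3.953e-5/1.135e-3)/ln(1.135e-3/1.392e-2) = ln(0.0348282)/ln(0.0815374) ≈ 1.3393.
Then r_4 ≈ r_3·(r_3/r_2)^p = 3.953e-5·(0.0348282)^1.3393 = 3.953e-5·0.0111483 ≈ 4.407e-07.

4.4e-7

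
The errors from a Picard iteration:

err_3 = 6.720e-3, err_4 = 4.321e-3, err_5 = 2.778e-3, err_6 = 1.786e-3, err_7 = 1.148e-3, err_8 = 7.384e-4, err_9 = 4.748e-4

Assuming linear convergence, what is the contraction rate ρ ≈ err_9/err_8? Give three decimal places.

0.643

ρ ≈ err_9/err_8 = 4.748e-4/7.384e-4 = 0.64301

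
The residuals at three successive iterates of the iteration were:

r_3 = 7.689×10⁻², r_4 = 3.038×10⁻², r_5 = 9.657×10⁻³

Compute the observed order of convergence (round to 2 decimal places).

1.23

p ≈ ln(r_5/r_4) / ln(r_4/r_3)
  = ln(9.657×10⁻³/3.038×10⁻²) / ln(3.038×10⁻²/7.689×10⁻²)
  = ln(0.317874) / ln(0.39511)
  = -1.14610 / -0.92859 ≈ 1.23424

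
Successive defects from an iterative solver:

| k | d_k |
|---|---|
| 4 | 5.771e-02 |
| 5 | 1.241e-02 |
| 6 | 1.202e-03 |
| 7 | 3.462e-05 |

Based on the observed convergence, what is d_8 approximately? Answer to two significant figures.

1.6e-7

First estimate the order: p ≈ ln(d_7/d_6) / ln(d_6/d_5) = ln(3.462e-05/1.202e-03)/ln(1.202e-03/1.241e-02) = ln(0.028802)/ln(0.0968574) ≈ 1.5195.
Then d_8 ≈ d_7·(d_7/d_6)^p = 3.462e-05·(0.028802)^1.5195 = 3.462e-05·0.00456134 ≈ 1.579e-07.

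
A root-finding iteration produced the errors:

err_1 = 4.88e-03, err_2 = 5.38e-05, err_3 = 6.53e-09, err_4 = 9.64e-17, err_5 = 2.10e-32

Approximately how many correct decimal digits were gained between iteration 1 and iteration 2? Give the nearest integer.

Digits gained ≈ log₁₀(err_1/err_2) = log₁₀(4.88e-03/5.38e-05) = log₁₀(90.7063) ≈ 1.958.

2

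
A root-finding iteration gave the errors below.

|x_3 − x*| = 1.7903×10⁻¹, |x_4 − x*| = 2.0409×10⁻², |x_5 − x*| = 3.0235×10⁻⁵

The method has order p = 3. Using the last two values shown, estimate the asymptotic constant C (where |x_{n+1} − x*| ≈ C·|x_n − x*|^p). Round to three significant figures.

3.56

C ≈ |x_5 − x*| / |x_4 − x*|^3
  = 3.0235×10⁻⁵ / (2.0409×10⁻²)^3
  = 3.0235×10⁻⁵ / 8.50091e-06 ≈ 3.5567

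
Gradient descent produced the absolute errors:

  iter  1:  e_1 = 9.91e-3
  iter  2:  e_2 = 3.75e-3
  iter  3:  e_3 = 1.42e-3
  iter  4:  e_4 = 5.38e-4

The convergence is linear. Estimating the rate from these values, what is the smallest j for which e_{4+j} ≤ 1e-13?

24

Rate ρ ≈ e_4/e_3 = 5.38e-4/1.42e-3 = 0.3789.
After j more steps, e_{4+j} ≈ 5.38e-4·ρ^j; need ρ^j ≤ 1e-13/5.38e-4 = 1.85874e-10.
j ≥ ln(1.85874e-10)/ln(0.3789) = -22.4060/-0.97048 = 23.088.
So 24 more iterations are needed.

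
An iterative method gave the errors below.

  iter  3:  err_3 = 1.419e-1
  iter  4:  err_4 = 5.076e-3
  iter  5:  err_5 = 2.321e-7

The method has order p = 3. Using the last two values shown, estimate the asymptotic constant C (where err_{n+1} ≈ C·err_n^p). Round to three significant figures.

1.77

C ≈ err_5 / err_4^3
  = 2.321e-7 / (5.076e-3)^3
  = 2.321e-7 / 1.30787e-07 ≈ 1.7746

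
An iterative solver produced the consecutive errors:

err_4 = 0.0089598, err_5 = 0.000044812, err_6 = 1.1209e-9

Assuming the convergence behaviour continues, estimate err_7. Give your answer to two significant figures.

First estimate the order: p ≈ ln(err_6/err_5) / ln(err_5/err_4) = ln(1.1209e-9/0.000044812)/ln(0.000044812/0.0089598) = ln(2.50134e-05)/ln(0.00500145) ≈ 2.0000.
Then err_7 ≈ err_6·(err_6/err_5)^p = 1.1209e-9·(2.50134e-05)^2.0000 = 1.1209e-9·6.2567e-10 ≈ 7.013e-19.

7.0e-19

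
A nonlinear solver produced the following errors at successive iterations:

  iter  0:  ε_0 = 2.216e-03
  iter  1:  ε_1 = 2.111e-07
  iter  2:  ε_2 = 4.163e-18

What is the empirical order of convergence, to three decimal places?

p ≈ ln(ε_2/ε_1) / ln(ε_1/ε_0)
  = ln(4.163e-18/2.111e-07) / ln(2.111e-07/2.216e-03)
  = ln(1.97205e-11) / ln(9.52617e-05)
  = -24.649362 / -9.258883 ≈ 2.662239

2.662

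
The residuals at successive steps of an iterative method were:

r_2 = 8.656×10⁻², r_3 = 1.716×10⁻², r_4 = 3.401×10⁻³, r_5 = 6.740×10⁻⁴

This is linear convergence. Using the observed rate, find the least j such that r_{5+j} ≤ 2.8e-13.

14

Rate ρ ≈ r_5/r_4 = 6.740×10⁻⁴/3.401×10⁻³ = 0.1982.
After j more steps, r_{5+j} ≈ 6.740×10⁻⁴·ρ^j; need ρ^j ≤ 2.8e-13/6.740×10⁻⁴ = 4.1543e-10.
j ≥ ln(4.1543e-10)/ln(0.1982) = -21.6017/-1.61848 = 13.347.
So 14 more iterations are needed.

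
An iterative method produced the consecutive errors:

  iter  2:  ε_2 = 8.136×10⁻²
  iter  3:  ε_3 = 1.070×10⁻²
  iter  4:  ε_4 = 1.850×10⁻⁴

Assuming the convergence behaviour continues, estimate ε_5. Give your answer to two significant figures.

5.5e-8

First estimate the order: p ≈ ln(ε_4/ε_3) / ln(ε_3/ε_2) = ln(1.850×10⁻⁴/1.070×10⁻²)/ln(1.070×10⁻²/8.136×10⁻²) = ln(0.0172897)/ln(0.131514) ≈ 2.0002.
Then ε_5 ≈ ε_4·(ε_4/ε_3)^p = 1.850×10⁻⁴·(0.0172897)^2.0002 = 1.850×10⁻⁴·0.000298691 ≈ 5.526e-08.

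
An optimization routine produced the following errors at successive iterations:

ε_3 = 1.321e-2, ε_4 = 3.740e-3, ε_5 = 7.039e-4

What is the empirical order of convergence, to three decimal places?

1.324

p ≈ ln(ε_5/ε_4) / ln(ε_4/ε_3)
  = ln(7.039e-4/3.740e-3) / ln(3.740e-3/1.321e-2)
  = ln(0.188209) / ln(0.283119)
  = -1.670202 / -1.261888 ≈ 1.323574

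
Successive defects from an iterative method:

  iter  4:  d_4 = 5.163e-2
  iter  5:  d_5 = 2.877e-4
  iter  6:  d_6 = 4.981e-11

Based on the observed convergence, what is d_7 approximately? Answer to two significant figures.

2.6e-31

First estimate the order: p ≈ ln(d_6/d_5) / ln(d_5/d_4) = ln(4.981e-11/2.877e-4)/ln(2.877e-4/5.163e-2) = ln(1.73132e-07)/ln(0.00557234) ≈ 2.9999.
Then d_7 ≈ d_6·(d_6/d_5)^p = 4.981e-11·(1.73132e-07)^2.9999 = 4.981e-11·5.19766e-21 ≈ 2.589e-31.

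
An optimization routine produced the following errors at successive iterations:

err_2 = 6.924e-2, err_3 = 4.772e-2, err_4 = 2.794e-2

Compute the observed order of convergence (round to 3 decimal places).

1.438

p ≈ ln(err_4/err_3) / ln(err_3/err_2)
  = ln(2.794e-2/4.772e-2) / ln(4.772e-2/6.924e-2)
  = ln(0.585499) / ln(0.689197)
  = -0.535291 / -0.372228 ≈ 1.438073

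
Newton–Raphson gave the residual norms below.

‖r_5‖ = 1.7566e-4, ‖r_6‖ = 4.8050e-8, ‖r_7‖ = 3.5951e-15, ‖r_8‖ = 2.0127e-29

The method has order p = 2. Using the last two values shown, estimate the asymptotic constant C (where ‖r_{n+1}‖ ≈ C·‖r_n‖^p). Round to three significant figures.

C ≈ ‖r_8‖ / ‖r_7‖^2
  = 2.0127e-29 / (3.5951e-15)^2
  = 2.0127e-29 / 1.29247e-29 ≈ 1.5572

1.56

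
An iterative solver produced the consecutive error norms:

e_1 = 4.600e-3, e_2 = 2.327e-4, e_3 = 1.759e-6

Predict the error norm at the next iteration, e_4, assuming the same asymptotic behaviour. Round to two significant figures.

First estimate the order: p ≈ ln(e_3/e_2) / ln(e_2/e_1) = ln(1.759e-6/2.327e-4)/ln(2.327e-4/4.600e-3) = ln(0.00755909)/ln(0.050587) ≈ 1.6370.
Then e_4 ≈ e_3·(e_3/e_2)^p = 1.759e-6·(0.00755909)^1.6370 = 1.759e-6·0.000336554 ≈ 5.92e-10.

5.9e-10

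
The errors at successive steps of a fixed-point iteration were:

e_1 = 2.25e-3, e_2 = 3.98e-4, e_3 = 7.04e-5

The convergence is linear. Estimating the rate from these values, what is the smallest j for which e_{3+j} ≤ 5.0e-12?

Rate ρ ≈ e_3/e_2 = 7.04e-5/3.98e-4 = 0.1769.
After j more steps, e_{3+j} ≈ 7.04e-5·ρ^j; need ρ^j ≤ 5.0e-12/7.04e-5 = 7.10227e-08.
j ≥ ln(7.10227e-08)/ln(0.1769) = -16.4603/-1.73217 = 9.503.
So 10 more iterations are needed.

10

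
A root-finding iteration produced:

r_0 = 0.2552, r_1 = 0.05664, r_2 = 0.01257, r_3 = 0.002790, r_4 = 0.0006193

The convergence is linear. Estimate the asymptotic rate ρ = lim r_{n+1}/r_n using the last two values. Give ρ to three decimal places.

0.222

ρ ≈ r_4/r_3 = 0.0006193/0.002790 = 0.22197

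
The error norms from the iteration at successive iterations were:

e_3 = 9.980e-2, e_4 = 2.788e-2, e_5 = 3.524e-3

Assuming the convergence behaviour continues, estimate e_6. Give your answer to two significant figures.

1.2e-4

First estimate the order: p ≈ ln(e_5/e_4) / ln(e_4/e_3) = ln(3.524e-3/2.788e-2)/ln(2.788e-2/9.980e-2) = ln(0.126399)/ln(0.279359) ≈ 1.6219.
Then e_6 ≈ e_5·(e_5/e_4)^p = 3.524e-3·(0.126399)^1.6219 = 3.524e-3·0.0349235 ≈ 0.0001231.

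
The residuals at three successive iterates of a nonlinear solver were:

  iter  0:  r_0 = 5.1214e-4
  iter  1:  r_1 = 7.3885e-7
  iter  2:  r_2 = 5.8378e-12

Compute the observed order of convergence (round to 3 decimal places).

p ≈ ln(r_2/r_1) / ln(r_1/r_0)
  = ln(5.8378e-12/7.3885e-7) / ln(7.3885e-7/5.1214e-4)
  = ln(7.9012e-06) / ln(0.00144267)
  = -11.748496 / -6.541260 ≈ 1.796060

1.796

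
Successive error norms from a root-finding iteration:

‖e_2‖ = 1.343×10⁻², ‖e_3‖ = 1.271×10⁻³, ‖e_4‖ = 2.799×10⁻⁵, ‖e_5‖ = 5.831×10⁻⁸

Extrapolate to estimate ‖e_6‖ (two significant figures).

First estimate the order: p ≈ ln(‖e_5‖/‖e_4‖) / ln(‖e_4‖/‖e_3‖) = ln(5.831×10⁻⁸/2.799×10⁻⁵)/ln(2.799×10⁻⁵/1.271×10⁻³) = ln(0.00208324)/ln(0.022022) ≈ 1.6180.
Then ‖e_6‖ ≈ ‖e_5‖·(‖e_5‖/‖e_4‖)^p = 5.831×10⁻⁸·(0.00208324)^1.6180 = 5.831×10⁻⁸·4.58902e-05 ≈ 2.676e-12.

2.7e-12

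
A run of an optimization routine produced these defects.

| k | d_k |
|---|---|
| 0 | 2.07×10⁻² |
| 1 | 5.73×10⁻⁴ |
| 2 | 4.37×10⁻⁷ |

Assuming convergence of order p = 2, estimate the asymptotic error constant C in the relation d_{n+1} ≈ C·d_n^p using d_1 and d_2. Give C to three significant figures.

C ≈ d_2 / d_1^2
  = 4.37×10⁻⁷ / (5.73×10⁻⁴)^2
  = 4.37×10⁻⁷ / 3.28329e-07 ≈ 1.331

1.33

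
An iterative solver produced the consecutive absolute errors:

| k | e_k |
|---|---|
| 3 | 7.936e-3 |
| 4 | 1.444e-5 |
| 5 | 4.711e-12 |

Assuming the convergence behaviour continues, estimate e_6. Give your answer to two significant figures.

2.1e-27

First estimate the order: p ≈ ln(e_5/e_4) / ln(e_4/e_3) = ln(4.711e-12/1.444e-5)/ln(1.444e-5/7.936e-3) = ln(3.26247e-07)/ln(0.00181956) ≈ 2.3673.
Then e_6 ≈ e_5·(e_5/e_4)^p = 4.711e-12·(3.26247e-07)^2.3673 = 4.711e-12·4.41183e-16 ≈ 2.078e-27.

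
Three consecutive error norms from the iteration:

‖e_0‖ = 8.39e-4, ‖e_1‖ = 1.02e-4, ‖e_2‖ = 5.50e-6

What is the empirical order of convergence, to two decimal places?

p ≈ ln(‖e_2‖/‖e_1‖) / ln(‖e_1‖/‖e_0‖)
  = ln(5.50e-6/1.02e-4) / ln(1.02e-4/8.39e-4)
  = ln(0.0539216) / ln(0.121573)
  = -2.92022 / -2.10724 ≈ 1.38580

1.39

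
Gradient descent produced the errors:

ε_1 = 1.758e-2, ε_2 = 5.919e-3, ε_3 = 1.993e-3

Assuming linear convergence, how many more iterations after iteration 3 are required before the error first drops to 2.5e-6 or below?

7

Rate ρ ≈ ε_3/ε_2 = 1.993e-3/5.919e-3 = 0.3367.
After j more steps, ε_{3+j} ≈ 1.993e-3·ρ^j; need ρ^j ≤ 2.5e-6/1.993e-3 = 0.00125439.
j ≥ ln(0.00125439)/ln(0.3367) = -6.6811/-1.08856 = 6.138.
So 7 more iterations are needed.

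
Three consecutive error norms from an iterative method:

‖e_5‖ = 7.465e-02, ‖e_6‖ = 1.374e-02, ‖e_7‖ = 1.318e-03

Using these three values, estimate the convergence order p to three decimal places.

1.385

p ≈ ln(‖e_7‖/‖e_6‖) / ln(‖e_6‖/‖e_5‖)
  = ln(1.318e-03/1.374e-02) / ln(1.374e-02/7.465e-02)
  = ln(0.0959243) / ln(0.184059)
  = -2.344196 / -1.692499 ≈ 1.385050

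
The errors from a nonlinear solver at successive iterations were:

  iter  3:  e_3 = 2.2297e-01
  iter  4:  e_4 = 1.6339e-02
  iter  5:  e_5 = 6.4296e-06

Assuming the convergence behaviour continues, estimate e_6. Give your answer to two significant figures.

3.9e-16

First estimate the order: p ≈ ln(e_5/e_4) / ln(e_4/e_3) = ln(6.4296e-06/1.6339e-02)/ln(1.6339e-02/2.2297e-01) = ln(0.000393512)/ln(0.0732789) ≈ 3.0000.
Then e_6 ≈ e_5·(e_5/e_4)^p = 6.4296e-06·(0.000393512)^3.0000 = 6.4296e-06·6.0936e-11 ≈ 3.918e-16.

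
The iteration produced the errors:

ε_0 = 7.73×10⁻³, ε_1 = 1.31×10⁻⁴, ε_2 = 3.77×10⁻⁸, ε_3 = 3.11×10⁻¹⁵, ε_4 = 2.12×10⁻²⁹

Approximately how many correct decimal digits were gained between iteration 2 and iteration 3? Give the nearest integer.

Digits gained ≈ log₁₀(ε_2/ε_3) = log₁₀(3.77×10⁻⁸/3.11×10⁻¹⁵) = log₁₀(1.21222e+07) ≈ 7.084.

7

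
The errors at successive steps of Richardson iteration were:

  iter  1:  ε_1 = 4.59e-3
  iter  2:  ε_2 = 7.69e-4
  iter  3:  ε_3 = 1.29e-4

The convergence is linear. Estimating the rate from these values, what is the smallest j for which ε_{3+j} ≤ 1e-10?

Rate ρ ≈ ε_3/ε_2 = 1.29e-4/7.69e-4 = 0.1678.
After j more steps, ε_{3+j} ≈ 1.29e-4·ρ^j; need ρ^j ≤ 1e-10/1.29e-4 = 7.75194e-07.
j ≥ ln(7.75194e-07)/ln(0.1678) = -14.0702/-1.78498 = 7.883.
So 8 more iterations are needed.

8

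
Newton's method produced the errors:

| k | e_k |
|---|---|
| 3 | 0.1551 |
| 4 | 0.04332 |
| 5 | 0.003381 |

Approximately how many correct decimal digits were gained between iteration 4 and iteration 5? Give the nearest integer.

1

Digits gained ≈ log₁₀(e_4/e_5) = log₁₀(0.04332/0.003381) = log₁₀(12.8128) ≈ 1.108.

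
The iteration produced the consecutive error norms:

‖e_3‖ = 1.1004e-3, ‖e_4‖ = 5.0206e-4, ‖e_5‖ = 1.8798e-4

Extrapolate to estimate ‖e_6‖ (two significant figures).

5.5e-5

First estimate the order: p ≈ ln(‖e_5‖/‖e_4‖) / ln(‖e_4‖/‖e_3‖) = ln(1.8798e-4/5.0206e-4)/ln(5.0206e-4/1.1004e-3) = ln(0.374417)/ln(0.456252) ≈ 1.2519.
Then ‖e_6‖ ≈ ‖e_5‖·(‖e_5‖/‖e_4‖)^p = 1.8798e-4·(0.374417)^1.2519 = 1.8798e-4·0.292337 ≈ 5.495e-05.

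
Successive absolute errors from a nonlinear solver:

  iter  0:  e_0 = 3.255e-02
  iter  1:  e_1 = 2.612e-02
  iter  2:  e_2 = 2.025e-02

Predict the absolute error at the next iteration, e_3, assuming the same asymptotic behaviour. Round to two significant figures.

1.5e-2

First estimate the order: p ≈ ln(e_2/e_1) / ln(e_1/e_0) = ln(2.025e-02/2.612e-02)/ln(2.612e-02/3.255e-02) = ln(0.775268)/ln(0.802458) ≈ 1.1566.
Then e_3 ≈ e_2·(e_2/e_1)^p = 2.025e-02·(0.775268)^1.1566 = 2.025e-02·0.744972 ≈ 0.01509.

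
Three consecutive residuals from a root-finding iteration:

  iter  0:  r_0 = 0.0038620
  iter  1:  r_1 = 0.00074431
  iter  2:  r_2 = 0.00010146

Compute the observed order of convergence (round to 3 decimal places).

p ≈ ln(r_2/r_1) / ln(r_1/r_0)
  = ln(0.00010146/0.00074431) / ln(0.00074431/0.0038620)
  = ln(0.136314) / ln(0.192727)
  = -1.992794 / -1.646481 ≈ 1.210335

1.210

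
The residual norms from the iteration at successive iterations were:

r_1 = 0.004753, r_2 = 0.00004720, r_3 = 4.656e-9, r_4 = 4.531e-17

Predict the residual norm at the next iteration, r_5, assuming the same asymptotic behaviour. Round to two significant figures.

4.3e-33

First estimate the order: p ≈ ln(r_4/r_3) / ln(r_3/r_2) = ln(4.531e-17/4.656e-9)/ln(4.656e-9/0.00004720) = ln(9.73153e-09)/ln(9.86441e-05) ≈ 2.0000.
Then r_5 ≈ r_4·(r_4/r_3)^p = 4.531e-17·(9.73153e-09)^2.0000 = 4.531e-17·9.47027e-17 ≈ 4.291e-33.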